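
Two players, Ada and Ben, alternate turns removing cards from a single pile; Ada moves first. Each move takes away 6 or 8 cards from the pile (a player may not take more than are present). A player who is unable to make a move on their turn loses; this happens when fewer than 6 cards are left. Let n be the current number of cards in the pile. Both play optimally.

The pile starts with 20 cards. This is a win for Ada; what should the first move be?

Remove 6, leaving 14.

Label each position W (a win for the player to move) or L (a loss). A position with no legal move is L; any other position is W exactly when some move reaches an L, and L when every move reaches a W.
n=0: no move → L
n=1: no move → L
n=2: no move → L
n=3: no move → L
n=4: no move → L
n=5: no move → L
n=6: →0(L), so W
n=7: →1(L), so W
n=8: →2(L), so W
n=9: →3(L), so W
n=10: →4(L), so W
n=11: →5(L), so W
n=12: →4(L), so W
n=13: →5(L), so W
n=14: →8(W), 6(W) — all W, so L
n=15: →9(W), 7(W) — all W, so L
n=16: →10(W), 8(W) — all W, so L
n=17: →11(W), 9(W) — all W, so L
n=18: →12(W), 10(W) — all W, so L
n=19: →13(W), 11(W) — all W, so L
n=20: →14(L), so W
From 20, the L positions reachable in one move are: 14.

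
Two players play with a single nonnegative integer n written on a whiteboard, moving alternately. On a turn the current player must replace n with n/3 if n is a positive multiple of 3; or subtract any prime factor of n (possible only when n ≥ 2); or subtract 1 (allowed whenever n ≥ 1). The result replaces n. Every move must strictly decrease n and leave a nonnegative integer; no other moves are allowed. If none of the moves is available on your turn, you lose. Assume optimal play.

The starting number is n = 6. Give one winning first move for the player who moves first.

Move to 4.

Positions with no move are L. A position that does have a move is losing for the player to move precisely when every available move leads to a winning position for the opponent. Fill in the labels:
n=0: no move → L
n=1: can move to 0, which is L ⇒ W
n=2: can move to 0, which is L ⇒ W
n=3: can move to 0, which is L ⇒ W
n=4: moves to 2(W), 3(W); every one is W ⇒ L
n=5: can move to 0, which is L ⇒ W
n=6: can move to 4, which is L ⇒ W
From 6, the L positions reachable in one move are: 4.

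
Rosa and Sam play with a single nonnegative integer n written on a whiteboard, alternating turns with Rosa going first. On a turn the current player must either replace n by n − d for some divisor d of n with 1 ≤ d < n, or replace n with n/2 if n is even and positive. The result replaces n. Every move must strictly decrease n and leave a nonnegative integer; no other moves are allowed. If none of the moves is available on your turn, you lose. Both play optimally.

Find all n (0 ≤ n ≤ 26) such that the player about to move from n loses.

Work bottom-up. With no move the player to move loses. Otherwise the position is W if at least one move leads to an L position for the opponent, and L if every move leads to a W.
n=0: no move → L
n=1: no move → L
n=2: reaches L-position 1 → W
n=3: only reaches 2(W), which is W → L
n=4: reaches L-position 3 → W
n=5: only reaches 4(W), which is W → L
n=6: reaches L-position 3 → W
n=7: only reaches 6(W), which is W → L
n=8: reaches L-position 7 → W
n=9: only reaches 6(W), 8(W), all W → L
n=10: reaches L-position 5 → W
n=11: only reaches 10(W), which is W → L
n=12: reaches L-position 9 → W
n=13: only reaches 12(W), which is W → L
n=14: reaches L-position 7 → W
n=15: only reaches 10(W), 12(W), 14(W), all W → L
n=16: reaches L-position 15 → W
n=17: only reaches 16(W), which is W → L
n=18: reaches L-position 9 → W
n=19: only reaches 18(W), which is W → L
n=20: reaches L-position 15 → W
n=21: only reaches 14(W), 18(W), 20(W), all W → L
n=22: reaches L-position 11 → W
n=23: only reaches 22(W), which is W → L
n=24: reaches L-position 21 → W
n=25: only reaches 20(W), 24(W), all W → L
n=26: reaches L-position 13 → W
The losing starting values of n are exactly the entries labelled L in this table (14 of them).

0, 1, 3, 5, 7, 9, 11, 13, 15, 17, 19, 21, 23, 25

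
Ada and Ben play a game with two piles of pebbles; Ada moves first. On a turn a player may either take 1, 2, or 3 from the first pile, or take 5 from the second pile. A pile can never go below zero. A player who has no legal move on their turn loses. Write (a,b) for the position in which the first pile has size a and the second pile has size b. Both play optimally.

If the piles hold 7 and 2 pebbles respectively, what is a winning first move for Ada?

Move to (4,2).

Use the standard recursion: the mover loses at a terminal position; elsewhere, the mover wins exactly when some move hands the opponent an L position.
No move ever increases a pile, so every position that can arise here has a ≤ 7 and b ≤ 2; it is enough to label the cells with 0 ≤ a ≤ 7 and 0 ≤ b ≤ 2.
Every move lowers a or b (never raises either), so fill the grid row by row in increasing a, and left to right within a row: each cell's successors are then already labelled.
      b=0  b=1  b=2
a=0:    L    L    L
a=1:    W    W    W
a=2:    W    W    W
a=3:    W    W    W
a=4:    L    L    L
a=5:    W    W    W
a=6:    W    W    W
a=7:    W    W    W
Cells with no legal move (terminal, hence L): (0,0), (0,1), (0,2).
The remaining L cells, each justified by listing all of its moves:
(4,0): only reaches (3,0)(W), (2,0)(W), (1,0)(W), all W → L
(4,1): only reaches (3,1)(W), (2,1)(W), (1,1)(W), all W → L
(4,2): only reaches (3,2)(W), (2,2)(W), (1,2)(W), all W → L
Every other cell has at least one move into one of the L cells above, so it is W.
From (7,2), the L positions reachable in one move are: (4,2).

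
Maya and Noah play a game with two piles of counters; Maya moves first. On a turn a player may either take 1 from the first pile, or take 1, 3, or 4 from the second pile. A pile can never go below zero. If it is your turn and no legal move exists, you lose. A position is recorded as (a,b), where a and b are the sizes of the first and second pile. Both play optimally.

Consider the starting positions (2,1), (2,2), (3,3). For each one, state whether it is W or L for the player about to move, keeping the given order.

Classify positions by backward induction: terminal positions (no move available) are L. From any other position, the mover wins iff some move reaches an L.
No move ever increases a pile, so every position that can arise here has a ≤ 3 and b ≤ 3; it is enough to label the cells with 0 ≤ a ≤ 3 and 0 ≤ b ≤ 3.
Every move lowers a or b (never raises either), so fill the grid row by row in increasing a, and left to right within a row: each cell's successors are then already labelled.
      b=0  b=1  b=2  b=3
a=0:    L    W    L    W
a=1:    W    L    W    L
a=2:    L    W    L    W
a=3:    W    L    W    L
Cells with no legal move (terminal, hence L): (0,0).
The remaining L cells, each justified by listing all of its moves:
(0,2): the only move is to (0,1)(W), a W ⇒ L
(1,1): moves to (0,1)(W), (1,0)(W); every one is W ⇒ L
(1,3): moves to (0,3)(W), (1,2)(W), (1,0)(W); every one is W ⇒ L
(2,0): the only move is to (1,0)(W), a W ⇒ L
(2,2): moves to (1,2)(W), (2,1)(W); every one is W ⇒ L
(3,1): moves to (2,1)(W), (3,0)(W); every one is W ⇒ L
(3,3): moves to (2,3)(W), (3,2)(W), (3,0)(W); every one is W ⇒ L
Every other cell has at least one move into one of the L cells above, so it is W.
(2,1): the move to (1,1) reaches an L cell, so W
(2,2): one of the L cells justified above, so L
(3,3): one of the L cells justified above, so L

(2,1): W, (2,2): L, (3,3): L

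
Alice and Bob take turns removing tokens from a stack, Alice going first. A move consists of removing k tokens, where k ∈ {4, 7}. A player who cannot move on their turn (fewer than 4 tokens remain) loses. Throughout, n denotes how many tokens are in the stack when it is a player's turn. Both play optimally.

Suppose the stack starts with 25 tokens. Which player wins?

Build the W/L table. Terminal = L. A non-terminal position is W if it has a move to some L; otherwise it is L.
n=0: no move → L
n=1: no move → L
n=2: no move → L
n=3: no move → L
n=4: →0(L), so W
n=5: →1(L), so W
n=6: →2(L), so W
n=7: →3(L), so W
n=8: →1(L), so W
n=9: →2(L), so W
n=10: →3(L), so W
n=11: →7(W), 4(W) — all W, so L
n=12: →8(W), 5(W) — all W, so L
n=13: →9(W), 6(W) — all W, so L
n=14: →10(W), 7(W) — all W, so L
n=15: →11(L), so W
n=16: →12(L), so W
n=17: →13(L), so W
n=18: →14(L), so W
n=19: →12(L), so W
n=20: →13(L), so W
n=21: →14(L), so W
n=22: →18(W), 15(W) — all W, so L
n=23: →19(W), 16(W) — all W, so L
n=24: →20(W), 17(W) — all W, so L
n=25: →21(W), 18(W) — all W, so L
The starting position 25 is L: whatever Alice does, the opponent receives a W position.

Bob wins.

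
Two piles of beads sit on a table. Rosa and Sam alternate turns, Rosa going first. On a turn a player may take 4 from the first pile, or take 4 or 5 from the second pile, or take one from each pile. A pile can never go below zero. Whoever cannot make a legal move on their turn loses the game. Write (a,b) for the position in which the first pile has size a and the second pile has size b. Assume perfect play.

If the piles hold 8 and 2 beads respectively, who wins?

Use the standard recursion: the mover loses at a terminal position; elsewhere, the mover wins exactly when some move hands the opponent an L position.
No move ever increases a pile, so every position that can arise here has a ≤ 8 and b ≤ 2; it is enough to label the cells with 0 ≤ a ≤ 8 and 0 ≤ b ≤ 2.
Every move lowers a or b (never raises either), so fill the grid row by row in increasing a, and left to right within a row: each cell's successors are then already labelled.
      b=0  b=1  b=2
a=0:    L    L    L
a=1:    L    W    W
a=2:    L    W    L
a=3:    L    W    L
a=4:    W    W    W
a=5:    W    L    L
a=6:    W    L    W
a=7:    W    L    W
a=8:    L    L    W
Cells with no legal move (terminal, hence L): (0,0), (0,1), (0,2), (1,0), (2,0), (3,0).
The remaining L cells, each justified by listing all of its moves:
(2,2): L (sole option (1,1)(W) is W)
(3,2): L (sole option (2,1)(W) is W)
(5,1): L (options (1,1)(W), (4,0)(W) are all W)
(5,2): L (options (1,2)(W), (4,1)(W) are all W)
(6,1): L (options (2,1)(W), (5,0)(W) are all W)
(7,1): L (options (3,1)(W), (6,0)(W) are all W)
(8,0): L (sole option (4,0)(W) is W)
(8,1): L (options (4,1)(W), (7,0)(W) are all W)
Every other cell has at least one move into one of the L cells above, so it is W.
From (8,2) Rosa can move to (7,1), reaching an L position.

Rosa wins.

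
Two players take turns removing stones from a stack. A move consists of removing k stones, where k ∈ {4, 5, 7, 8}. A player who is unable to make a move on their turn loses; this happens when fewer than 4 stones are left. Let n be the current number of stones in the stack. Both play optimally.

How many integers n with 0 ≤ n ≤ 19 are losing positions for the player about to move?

Positions with no move are L. A position that does have a move is losing for the player to move precisely when every available move leads to a winning position for the opponent. Fill in the labels:
n=0: no move → L
n=1: no move → L
n=2: no move → L
n=3: no move → L
n=4: reaches L-position 0 → W
n=5: reaches L-position 1 → W
n=6: reaches L-position 2 → W
n=7: reaches L-position 3 → W
n=8: reaches L-position 3 → W
n=9: reaches L-position 2 → W
n=10: reaches L-position 3 → W
n=11: reaches L-position 3 → W
n=12: only reaches 8(W), 7(W), 5(W), 4(W), all W → L
n=13: only reaches 9(W), 8(W), 6(W), 5(W), all W → L
n=14: only reaches 10(W), 9(W), 7(W), 6(W), all W → L
n=15: only reaches 11(W), 10(W), 8(W), 7(W), all W → L
n=16: reaches L-position 12 → W
n=17: reaches L-position 13 → W
n=18: reaches L-position 14 → W
n=19: reaches L-position 15 → W
L entries with 0 ≤ n ≤ 19: n = 0, 1, 2, 3, 12, 13, 14, 15; that makes 8.

8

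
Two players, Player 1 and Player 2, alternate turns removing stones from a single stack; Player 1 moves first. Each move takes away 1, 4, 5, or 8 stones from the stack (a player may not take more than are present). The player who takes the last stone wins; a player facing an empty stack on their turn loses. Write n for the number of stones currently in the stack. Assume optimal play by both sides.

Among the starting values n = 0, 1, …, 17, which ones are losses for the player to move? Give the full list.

0, 2, 9, 11

Build the W/L table. Terminal = L. A non-terminal position is W if it has a move to some L; otherwise it is L.
n=0: no move → L
n=1: reaches L-position 0 → W
n=2: only reaches 1(W), which is W → L
n=3: reaches L-position 2 → W
n=4: reaches L-position 0 → W
n=5: reaches L-position 0 → W
n=6: reaches L-position 2 → W
n=7: reaches L-position 2 → W
n=8: reaches L-position 0 → W
n=9: only reaches 8(W), 5(W), 4(W), 1(W), all W → L
n=10: reaches L-position 9 → W
n=11: only reaches 10(W), 7(W), 6(W), 3(W), all W → L
n=12: reaches L-position 11 → W
n=13: reaches L-position 9 → W
n=14: reaches L-position 9 → W
n=15: reaches L-position 11 → W
n=16: reaches L-position 11 → W
n=17: reaches L-position 9 → W
The losing starting values of n are exactly the entries labelled L in this table (4 of them).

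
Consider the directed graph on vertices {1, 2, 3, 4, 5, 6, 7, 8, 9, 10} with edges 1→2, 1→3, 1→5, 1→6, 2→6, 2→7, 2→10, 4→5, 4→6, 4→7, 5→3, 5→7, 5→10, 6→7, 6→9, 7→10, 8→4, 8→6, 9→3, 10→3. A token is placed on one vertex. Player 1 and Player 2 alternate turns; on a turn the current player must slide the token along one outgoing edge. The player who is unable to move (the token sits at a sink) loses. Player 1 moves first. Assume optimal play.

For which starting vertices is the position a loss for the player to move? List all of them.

Build the W/L table. Terminal = L. A non-terminal position is W if it has a move to some L; otherwise it is L.
Every edge goes from a vertex to one that appears earlier in the order 3, 10, 7, 5, 9, 6, 4, 2, 1, 8, so processing vertices in that order labels each vertex after all of its successors.
3: no outgoing edge → L
10: reaches L-position 3 → W
7: only reaches 10(W), which is W → L
5: reaches L-position 7 → W
9: reaches L-position 3 → W
6: reaches L-position 7 → W
4: reaches L-position 7 → W
2: reaches L-position 7 → W
1: reaches L-position 3 → W
8: only reaches 4(W), 6(W), all W → L
Reading off the rows marked L gives the requested list; there are 3 such vertices.

3, 7, 8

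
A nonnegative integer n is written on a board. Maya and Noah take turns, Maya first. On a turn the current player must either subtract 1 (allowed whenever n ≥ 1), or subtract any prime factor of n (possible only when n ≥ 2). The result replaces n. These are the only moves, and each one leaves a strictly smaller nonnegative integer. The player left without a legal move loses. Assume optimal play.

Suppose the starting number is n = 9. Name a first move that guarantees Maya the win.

Work bottom-up. With no move the player to move loses. Otherwise the position is W if at least one move leads to an L position for the opponent, and L if every move leads to a W.
n=0: no move → L
n=1: can move to 0, which is L ⇒ W
n=2: can move to 0, which is L ⇒ W
n=3: can move to 0, which is L ⇒ W
n=4: moves to 2(W), 3(W); every one is W ⇒ L
n=5: can move to 0, which is L ⇒ W
n=6: can move to 4, which is L ⇒ W
n=7: can move to 0, which is L ⇒ W
n=8: moves to 6(W), 7(W); every one is W ⇒ L
n=9: can move to 8, which is L ⇒ W
From 9, the L positions reachable in one move are: 8.

Move to 8.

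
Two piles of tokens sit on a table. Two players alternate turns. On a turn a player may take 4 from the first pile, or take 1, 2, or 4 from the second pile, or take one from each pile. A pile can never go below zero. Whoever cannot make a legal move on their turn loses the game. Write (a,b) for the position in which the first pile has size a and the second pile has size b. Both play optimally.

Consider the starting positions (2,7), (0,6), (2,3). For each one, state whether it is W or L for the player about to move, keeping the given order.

Work bottom-up. With no move the player to move loses. Otherwise the position is W if at least one move leads to an L position for the opponent, and L if every move leads to a W.
No move ever increases a pile, so every position that can arise here has a ≤ 2 and b ≤ 7; it is enough to label the cells with 0 ≤ a ≤ 2 and 0 ≤ b ≤ 7.
Every move lowers a or b (never raises either), so fill the grid row by row in increasing a, and left to right within a row: each cell's successors are then already labelled.
      b=0  b=1  b=2  b=3  b=4  b=5  b=6  b=7
a=0:    L    W    W    L    W    W    L    W
a=1:    L    W    W    L    W    W    L    W
a=2:    L    W    W    L    W    W    L    W
Cells with no legal move (terminal, hence L): (0,0), (1,0), (2,0).
The remaining L cells, each justified by listing all of its moves:
(0,3): moves to (0,2)(W), (0,1)(W); every one is W ⇒ L
(0,6): moves to (0,5)(W), (0,4)(W), (0,2)(W); every one is W ⇒ L
(1,3): moves to (1,2)(W), (1,1)(W), (0,2)(W); every one is W ⇒ L
(1,6): moves to (1,5)(W), (1,4)(W), (1,2)(W), (0,5)(W); every one is W ⇒ L
(2,3): moves to (2,2)(W), (2,1)(W), (1,2)(W); every one is W ⇒ L
(2,6): moves to (2,5)(W), (2,4)(W), (2,2)(W), (1,5)(W); every one is W ⇒ L
Every other cell has at least one move into one of the L cells above, so it is W.
(2,7): the move to (2,6) reaches an L cell, so W
(0,6): one of the L cells justified above, so L
(2,3): one of the L cells justified above, so L

(2,7): W, (0,6): L, (2,3): L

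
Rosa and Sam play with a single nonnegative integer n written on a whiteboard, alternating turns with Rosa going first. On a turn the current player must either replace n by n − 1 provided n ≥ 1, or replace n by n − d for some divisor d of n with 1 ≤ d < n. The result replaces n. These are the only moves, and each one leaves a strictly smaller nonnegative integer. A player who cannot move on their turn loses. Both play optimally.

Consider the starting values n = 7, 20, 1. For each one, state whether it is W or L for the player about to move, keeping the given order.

Use the standard recursion: the mover loses at a terminal position; elsewhere, the mover wins exactly when some move hands the opponent an L position.
n=0: no move → L
n=1: W (go to 0, an L position)
n=2: L (sole option 1(W) is W)
n=3: W (go to 2, an L position)
n=4: W (go to 2, an L position)
n=5: L (sole option 4(W) is W)
n=6: W (go to 5, an L position)
n=7: L (sole option 6(W) is W)
n=8: W (go to 7, an L position)
n=9: L (options 6(W), 8(W) are all W)
n=10: W (go to 5, an L position)
n=11: L (sole option 10(W) is W)
n=12: W (go to 9, an L position)
n=13: L (sole option 12(W) is W)
n=14: W (go to 7, an L position)
n=15: L (options 10(W), 12(W), 14(W) are all W)
n=16: W (go to 15, an L position)
n=17: L (sole option 16(W) is W)
n=18: W (go to 9, an L position)
n=19: L (sole option 18(W) is W)
n=20: W (go to 15, an L position)

7: L, 20: W, 1: W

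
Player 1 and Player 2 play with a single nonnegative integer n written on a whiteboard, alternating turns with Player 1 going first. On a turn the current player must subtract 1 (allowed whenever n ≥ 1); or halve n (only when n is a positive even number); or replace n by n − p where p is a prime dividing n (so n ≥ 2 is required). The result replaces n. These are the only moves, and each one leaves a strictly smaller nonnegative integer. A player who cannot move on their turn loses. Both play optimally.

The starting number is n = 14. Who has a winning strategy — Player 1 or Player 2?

Player 2 wins.

Compute win/loss labels from the base case upward. A position with no move is L. Any other position is W if it can reach an L in one move, else L.
n=0: no move → L
n=1: →0(L), so W
n=2: →0(L), so W
n=3: →0(L), so W
n=4: →2(W), 3(W) — all W, so L
n=5: →0(L), so W
n=6: →4(L), so W
n=7: →0(L), so W
n=8: →4(L), so W
n=9: →6(W), 8(W) — all W, so L
n=10: →9(L), so W
n=11: →0(L), so W
n=12: →9(L), so W
n=13: →0(L), so W
n=14: →7(W), 12(W), 13(W) — all W, so L
Every move from 14 reaches a W position, so the mover loses.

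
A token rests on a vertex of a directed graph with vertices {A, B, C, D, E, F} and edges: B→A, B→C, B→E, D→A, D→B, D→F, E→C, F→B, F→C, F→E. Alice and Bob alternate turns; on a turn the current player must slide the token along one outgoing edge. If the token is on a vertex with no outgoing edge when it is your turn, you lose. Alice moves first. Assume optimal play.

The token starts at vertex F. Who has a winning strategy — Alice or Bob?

Compute win/loss labels from the base case upward. A position with no move is L. Any other position is W if it can reach an L in one move, else L.
Every edge goes from a vertex to one that appears earlier in the order C, A, E, B, F, D, so processing vertices in that order labels each vertex after all of its successors.
C: no outgoing edge → L
A: no outgoing edge → L
E: W (go to C, an L position)
B: W (go to A, an L position)
F: W (go to C, an L position)
D: W (go to A, an L position)
From F Alice can move to C, reaching an L position.

Alice wins.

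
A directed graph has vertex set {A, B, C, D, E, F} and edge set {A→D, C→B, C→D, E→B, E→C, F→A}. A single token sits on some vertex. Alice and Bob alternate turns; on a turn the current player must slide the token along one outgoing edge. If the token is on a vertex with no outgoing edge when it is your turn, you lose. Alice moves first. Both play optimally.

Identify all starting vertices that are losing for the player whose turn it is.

B, D, F

Use the standard recursion: the mover loses at a terminal position; elsewhere, the mover wins exactly when some move hands the opponent an L position.
Every edge goes from a vertex to one that appears earlier in the order D, B, C, A, F, E, so processing vertices in that order labels each vertex after all of its successors.
D: no outgoing edge → L
B: no outgoing edge → L
C: reaches L-position B → W
A: reaches L-position D → W
F: only reaches A(W), which is W → L
E: reaches L-position B → W
The losing starting vertices are exactly the entries labelled L in this table (3 of them).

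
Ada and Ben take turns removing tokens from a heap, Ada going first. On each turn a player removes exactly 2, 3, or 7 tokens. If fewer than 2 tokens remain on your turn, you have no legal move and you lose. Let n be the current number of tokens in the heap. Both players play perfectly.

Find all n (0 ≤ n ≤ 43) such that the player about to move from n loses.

0, 1, 5, 6, 10, 11, 15, 16, 20, 21, 25, 26, 30, 31, 35, 36, 40, 41

Use the standard recursion: the mover loses at a terminal position; elsewhere, the mover wins exactly when some move hands the opponent an L position.
n=0: no move → L
n=1: no move → L
n=2: W (go to 0, an L position)
n=3: W (go to 1, an L position)
n=4: W (go to 1, an L position)
n=5: L (options 3(W), 2(W) are all W)
n=6: L (options 4(W), 3(W) are all W)
n=7: W (go to 5, an L position)
n=8: W (go to 6, an L position)
n=9: W (go to 6, an L position)
n=10: L (options 8(W), 7(W), 3(W) are all W)
n=11: L (options 9(W), 8(W), 4(W) are all W)
n=12: W (go to 10, an L position)
n=13: W (go to 11, an L position)
n=14: W (go to 11, an L position)
n=15: L (options 13(W), 12(W), 8(W) are all W)
n=16: L (options 14(W), 13(W), 9(W) are all W)
n=17: W (go to 15, an L position)
n=18: W (go to 16, an L position)
n=19: W (go to 16, an L position)
n=20: L (options 18(W), 17(W), 13(W) are all W)
n=21: L (options 19(W), 18(W), 14(W) are all W)
n=22: W (go to 20, an L position)
n=23: W (go to 21, an L position)
n=24: W (go to 21, an L position)
n=25: L (options 23(W), 22(W), 18(W) are all W)
n=26: L (options 24(W), 23(W), 19(W) are all W)
n=27: W (go to 25, an L position)
n=28: W (go to 26, an L position)
n=29: W (go to 26, an L position)
n=30: L (options 28(W), 27(W), 23(W) are all W)
n=31: L (options 29(W), 28(W), 24(W) are all W)
n=32: W (go to 30, an L position)
n=33: W (go to 31, an L position)
n=34: W (go to 31, an L position)
n=35: L (options 33(W), 32(W), 28(W) are all W)
n=36: L (options 34(W), 33(W), 29(W) are all W)
n=37: W (go to 35, an L position)
n=38: W (go to 36, an L position)
n=39: W (go to 36, an L position)
n=40: L (options 38(W), 37(W), 33(W) are all W)
n=41: L (options 39(W), 38(W), 34(W) are all W)
n=42: W (go to 40, an L position)
n=43: W (go to 41, an L position)
The losing starting values of n are exactly the entries labelled L in this table (18 of them).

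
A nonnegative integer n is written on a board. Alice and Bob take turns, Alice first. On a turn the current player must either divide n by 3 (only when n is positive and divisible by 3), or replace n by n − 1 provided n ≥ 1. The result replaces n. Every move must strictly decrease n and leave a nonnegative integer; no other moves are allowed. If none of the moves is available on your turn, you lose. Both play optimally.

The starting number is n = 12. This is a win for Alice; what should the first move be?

Build the W/L table. Terminal = L. A non-terminal position is W if it has a move to some L; otherwise it is L.
n=0: no move → L
n=1: →0(L), so W
n=2: →1(W) only, which is W, so L
n=3: →2(L), so W
n=4: →3(W) only, which is W, so L
n=5: →4(L), so W
n=6: →2(L), so W
n=7: →6(W) only, which is W, so L
n=8: →7(L), so W
n=9: →3(W), 8(W) — all W, so L
n=10: →9(L), so W
n=11: →10(W) only, which is W, so L
n=12: →4(L), so W
From 12, the L positions reachable in one move are: 4, 11. Any move reaching one of these is winning.

Move to 4.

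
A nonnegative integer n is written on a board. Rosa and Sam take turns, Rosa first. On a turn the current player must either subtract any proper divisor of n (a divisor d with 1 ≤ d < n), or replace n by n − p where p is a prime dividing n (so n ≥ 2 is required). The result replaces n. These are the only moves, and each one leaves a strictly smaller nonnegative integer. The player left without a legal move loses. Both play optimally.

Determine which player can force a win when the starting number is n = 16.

Rosa wins.

Use the standard recursion: the mover loses at a terminal position; elsewhere, the mover wins exactly when some move hands the opponent an L position.
n=0: no move → L
n=1: no move → L
n=2: →0(L), so W
n=3: →0(L), so W
n=4: →2(W), 3(W) — all W, so L
n=5: →0(L), so W
n=6: →4(L), so W
n=7: →0(L), so W
n=8: →4(L), so W
n=9: →6(W), 8(W) — all W, so L
n=10: →9(L), so W
n=11: →0(L), so W
n=12: →9(L), so W
n=13: →0(L), so W
n=14: →7(W), 12(W), 13(W) — all W, so L
n=15: →14(L), so W
n=16: →14(L), so W
The starting position 16 is W: Rosa should move to 14, handing over an L position.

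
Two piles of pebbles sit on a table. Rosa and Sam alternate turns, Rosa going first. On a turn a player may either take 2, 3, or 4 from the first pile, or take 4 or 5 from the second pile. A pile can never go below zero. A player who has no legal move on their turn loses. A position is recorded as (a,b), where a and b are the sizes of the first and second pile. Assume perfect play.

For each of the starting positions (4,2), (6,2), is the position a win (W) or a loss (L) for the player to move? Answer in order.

Use the standard recursion: the mover loses at a terminal position; elsewhere, the mover wins exactly when some move hands the opponent an L position.
No move ever increases a pile, so every position that can arise here has a ≤ 6 and b ≤ 2; it is enough to label the cells with 0 ≤ a ≤ 6 and 0 ≤ b ≤ 2.
Every move lowers a or b (never raises either), so fill the grid row by row in increasing a, and left to right within a row: each cell's successors are then already labelled.
      b=0  b=1  b=2
a=0:    L    L    L
a=1:    L    L    L
a=2:    W    W    W
a=3:    W    W    W
a=4:    W    W    W
a=5:    W    W    W
a=6:    L    L    L
Cells with no legal move (terminal, hence L): (0,0), (0,1), (0,2), (1,0), (1,1), (1,2).
The remaining L cells, each justified by listing all of its moves:
(6,0): moves to (4,0)(W), (3,0)(W), (2,0)(W); every one is W ⇒ L
(6,1): moves to (4,1)(W), (3,1)(W), (2,1)(W); every one is W ⇒ L
(6,2): moves to (4,2)(W), (3,2)(W), (2,2)(W); every one is W ⇒ L
Every other cell has at least one move into one of the L cells above, so it is W.
(4,2): the move to (1,2) reaches an L cell, so W
(6,2): one of the L cells justified above, so L

(4,2): W, (6,2): L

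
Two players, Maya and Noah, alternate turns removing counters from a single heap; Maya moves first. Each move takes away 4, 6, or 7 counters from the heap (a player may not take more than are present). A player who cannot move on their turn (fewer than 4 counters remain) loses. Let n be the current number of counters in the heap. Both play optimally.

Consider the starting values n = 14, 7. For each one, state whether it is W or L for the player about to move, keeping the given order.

14: L, 7: W

Classify positions by backward induction: terminal positions (no move available) are L. From any other position, the mover wins iff some move reaches an L.
n=0: no move → L
n=1: no move → L
n=2: no move → L
n=3: no move → L
n=4: W (go to 0, an L position)
n=5: W (go to 1, an L position)
n=6: W (go to 2, an L position)
n=7: W (go to 3, an L position)
n=8: W (go to 2, an L position)
n=9: W (go to 3, an L position)
n=10: W (go to 3, an L position)
n=11: L (options 7(W), 5(W), 4(W) are all W)
n=12: L (options 8(W), 6(W), 5(W) are all W)
n=13: L (options 9(W), 7(W), 6(W) are all W)
n=14: L (options 10(W), 8(W), 7(W) are all W)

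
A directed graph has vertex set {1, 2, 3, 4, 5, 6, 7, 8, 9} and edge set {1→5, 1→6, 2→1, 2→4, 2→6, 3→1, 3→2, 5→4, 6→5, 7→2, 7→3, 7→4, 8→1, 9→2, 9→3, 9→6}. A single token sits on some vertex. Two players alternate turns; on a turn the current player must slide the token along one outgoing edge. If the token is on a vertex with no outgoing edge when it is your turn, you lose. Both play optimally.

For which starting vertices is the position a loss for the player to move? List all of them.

3, 4, 6, 8

Build the W/L table. Terminal = L. A non-terminal position is W if it has a move to some L; otherwise it is L.
Every edge goes from a vertex to one that appears earlier in the order 4, 5, 6, 1, 2, 8, 3, 9, 7, so processing vertices in that order labels each vertex after all of its successors.
4: no outgoing edge → L
5: →4(L), so W
6: →5(W) only, which is W, so L
1: →6(L), so W
2: →6(L), so W
8: →1(W) only, which is W, so L
3: →2(W), 1(W) — all W, so L
9: →3(L), so W
7: →3(L), so W
The losing starting vertices are exactly the entries labelled L in this table (4 of them).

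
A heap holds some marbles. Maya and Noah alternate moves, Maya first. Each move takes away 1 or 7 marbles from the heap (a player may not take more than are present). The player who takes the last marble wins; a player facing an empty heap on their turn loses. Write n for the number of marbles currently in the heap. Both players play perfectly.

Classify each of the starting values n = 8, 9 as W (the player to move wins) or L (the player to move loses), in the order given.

Work bottom-up. With no move the player to move loses. Otherwise the position is W if at least one move leads to an L position for the opponent, and L if every move leads to a W.
n=0: no move → L
n=1: reaches L-position 0 → W
n=2: only reaches 1(W), which is W → L
n=3: reaches L-position 2 → W
n=4: only reaches 3(W), which is W → L
n=5: reaches L-position 4 → W
n=6: only reaches 5(W), which is W → L
n=7: reaches L-position 6 → W
n=8: only reaches 7(W), 1(W), all W → L
n=9: reaches L-position 8 → W

8: L, 9: W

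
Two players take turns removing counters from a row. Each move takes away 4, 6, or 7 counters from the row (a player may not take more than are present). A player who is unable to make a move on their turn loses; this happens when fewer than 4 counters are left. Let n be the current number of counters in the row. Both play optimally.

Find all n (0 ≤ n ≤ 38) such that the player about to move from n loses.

Work bottom-up. With no move the player to move loses. Otherwise the position is W if at least one move leads to an L position for the opponent, and L if every move leads to a W.
n=0: no move → L
n=1: no move → L
n=2: no move → L
n=3: no move → L
n=4: can move to 0, which is L ⇒ W
n=5: can move to 1, which is L ⇒ W
n=6: can move to 2, which is L ⇒ W
n=7: can move to 3, which is L ⇒ W
n=8: can move to 2, which is L ⇒ W
n=9: can move to 3, which is L ⇒ W
n=10: can move to 3, which is L ⇒ W
n=11: moves to 7(W), 5(W), 4(W); every one is W ⇒ L
n=12: moves to 8(W), 6(W), 5(W); every one is W ⇒ L
n=13: moves to 9(W), 7(W), 6(W); every one is W ⇒ L
n=14: moves to 10(W), 8(W), 7(W); every one is W ⇒ L
n=15: can move to 11, which is L ⇒ W
n=16: can move to 12, which is L ⇒ W
n=17: can move to 13, which is L ⇒ W
n=18: can move to 14, which is L ⇒ W
n=19: can move to 13, which is L ⇒ W
n=20: can move to 14, which is L ⇒ W
n=21: can move to 14, which is L ⇒ W
n=22: moves to 18(W), 16(W), 15(W); every one is W ⇒ L
n=23: moves to 19(W), 17(W), 16(W); every one is W ⇒ L
n=24: moves to 20(W), 18(W), 17(W); every one is W ⇒ L
n=25: moves to 21(W), 19(W), 18(W); every one is W ⇒ L
n=26: can move to 22, which is L ⇒ W
n=27: can move to 23, which is L ⇒ W
n=28: can move to 24, which is L ⇒ W
n=29: can move to 25, which is L ⇒ W
n=30: can move to 24, which is L ⇒ W
n=31: can move to 25, which is L ⇒ W
n=32: can move to 25, which is L ⇒ W
n=33: moves to 29(W), 27(W), 26(W); every one is W ⇒ L
n=34: moves to 30(W), 28(W), 27(W); every one is W ⇒ L
n=35: moves to 31(W), 29(W), 28(W); every one is W ⇒ L
n=36: moves to 32(W), 30(W), 29(W); every one is W ⇒ L
n=37: can move to 33, which is L ⇒ W
n=38: can move to 34, which is L ⇒ W
The losing starting values of n are exactly the entries labelled L in this table (16 of them).

0, 1, 2, 3, 11, 12, 13, 14, 22, 23, 24, 25, 33, 34, 35, 36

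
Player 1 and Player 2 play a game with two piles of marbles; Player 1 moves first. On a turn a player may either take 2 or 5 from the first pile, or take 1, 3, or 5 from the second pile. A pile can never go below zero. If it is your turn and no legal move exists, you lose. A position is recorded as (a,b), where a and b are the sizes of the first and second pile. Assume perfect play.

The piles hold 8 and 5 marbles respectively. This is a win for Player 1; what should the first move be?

Move to (6,5).

Positions with no move are L. A position that does have a move is losing for the player to move precisely when every available move leads to a winning position for the opponent. Fill in the labels:
No move ever increases a pile, so every position that can arise here has a ≤ 8 and b ≤ 5; it is enough to label the cells with 0 ≤ a ≤ 8 and 0 ≤ b ≤ 5.
Every move lowers a or b (never raises either), so fill the grid row by row in increasing a, and left to right within a row: each cell's successors are then already labelled.
      b=0  b=1  b=2  b=3  b=4  b=5
a=0:    L    W    L    W    L    W
a=1:    L    W    L    W    L    W
a=2:    W    L    W    L    W    L
a=3:    W    L    W    L    W    L
a=4:    L    W    L    W    L    W
a=5:    W    W    W    W    W    W
a=6:    W    L    W    L    W    L
a=7:    L    W    L    W    L    W
a=8:    L    W    L    W    L    W
Cells with no legal move (terminal, hence L): (0,0), (1,0).
The remaining L cells, each justified by listing all of its moves:
(0,2): the only move is to (0,1)(W), a W ⇒ L
(0,4): moves to (0,3)(W), (0,1)(W); every one is W ⇒ L
(1,2): the only move is to (1,1)(W), a W ⇒ L
(1,4): moves to (1,3)(W), (1,1)(W); every one is W ⇒ L
(2,1): moves to (0,1)(W), (2,0)(W); every one is W ⇒ L
(2,3): moves to (0,3)(W), (2,2)(W), (2,0)(W); every one is W ⇒ L
(2,5): moves to (0,5)(W), (2,4)(W), (2,2)(W), (2,0)(W); every one is W ⇒ L
(3,1): moves to (1,1)(W), (3,0)(W); every one is W ⇒ L
(3,3): moves to (1,3)(W), (3,2)(W), (3,0)(W); every one is W ⇒ L
(3,5): moves to (1,5)(W), (3,4)(W), (3,2)(W), (3,0)(W); every one is W ⇒ L
(4,0): the only move is to (2,0)(W), a W ⇒ L
(4,2): moves to (2,2)(W), (4,1)(W); every one is W ⇒ L
(4,4): moves to (2,4)(W), (4,3)(W), (4,1)(W); every one is W ⇒ L
(6,1): moves to (4,1)(W), (1,1)(W), (6,0)(W); every one is W ⇒ L
(6,3): moves to (4,3)(W), (1,3)(W), (6,2)(W), (6,0)(W); every one is W ⇒ L
(6,5): moves to (4,5)(W), (1,5)(W), (6,4)(W), (6,2)(W), (6,0)(W); every one is W ⇒ L
(7,0): moves to (5,0)(W), (2,0)(W); every one is W ⇒ L
(7,2): moves to (5,2)(W), (2,2)(W), (7,1)(W); every one is W ⇒ L
(7,4): moves to (5,4)(W), (2,4)(W), (7,3)(W), (7,1)(W); every one is W ⇒ L
(8,0): moves to (6,0)(W), (3,0)(W); every one is W ⇒ L
(8,2): moves to (6,2)(W), (3,2)(W), (8,1)(W); every one is W ⇒ L
(8,4): moves to (6,4)(W), (3,4)(W), (8,3)(W), (8,1)(W); every one is W ⇒ L
Every other cell has at least one move into one of the L cells above, so it is W.
From (8,5), the L positions reachable in one move are: (6,5), (3,5), (8,4), (8,2), (8,0). Any move reaching one of these is winning.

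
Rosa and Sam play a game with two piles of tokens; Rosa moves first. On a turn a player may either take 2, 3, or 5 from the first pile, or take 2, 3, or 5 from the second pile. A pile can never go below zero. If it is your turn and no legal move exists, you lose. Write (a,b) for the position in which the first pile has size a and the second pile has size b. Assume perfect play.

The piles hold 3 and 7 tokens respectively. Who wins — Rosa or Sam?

Rosa wins.

Positions with no move are L. A position that does have a move is losing for the player to move precisely when every available move leads to a winning position for the opponent. Fill in the labels:
No move ever increases a pile, so every position that can arise here has a ≤ 3 and b ≤ 7; it is enough to label the cells with 0 ≤ a ≤ 3 and 0 ≤ b ≤ 7.
Every move lowers a or b (never raises either), so fill the grid row by row in increasing a, and left to right within a row: each cell's successors are then already labelled.
      b=0  b=1  b=2  b=3  b=4  b=5  b=6  b=7
a=0:    L    L    W    W    W    W    W    L
a=1:    L    L    W    W    W    W    W    L
a=2:    W    W    L    L    W    W    W    W
a=3:    W    W    L    L    W    W    W    W
Cells with no legal move (terminal, hence L): (0,0), (0,1), (1,0), (1,1).
The remaining L cells, each justified by listing all of its moves:
(0,7): only reaches (0,5)(W), (0,4)(W), (0,2)(W), all W → L
(1,7): only reaches (1,5)(W), (1,4)(W), (1,2)(W), all W → L
(2,2): only reaches (0,2)(W), (2,0)(W), all W → L
(2,3): only reaches (0,3)(W), (2,1)(W), (2,0)(W), all W → L
(3,2): only reaches (1,2)(W), (0,2)(W), (3,0)(W), all W → L
(3,3): only reaches (1,3)(W), (0,3)(W), (3,1)(W), (3,0)(W), all W → L
Every other cell has at least one move into one of the L cells above, so it is W.
From (3,7) Rosa can move to (1,7), reaching an L position.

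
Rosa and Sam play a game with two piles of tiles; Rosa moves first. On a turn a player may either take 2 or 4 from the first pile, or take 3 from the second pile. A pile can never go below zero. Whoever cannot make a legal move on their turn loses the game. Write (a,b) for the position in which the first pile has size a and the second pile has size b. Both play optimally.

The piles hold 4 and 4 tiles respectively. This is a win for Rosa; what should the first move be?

Move to (2,4).

Classify positions by backward induction: terminal positions (no move available) are L. From any other position, the mover wins iff some move reaches an L.
No move ever increases a pile, so every position that can arise here has a ≤ 4 and b ≤ 4; it is enough to label the cells with 0 ≤ a ≤ 4 and 0 ≤ b ≤ 4.
Every move lowers a or b (never raises either), so fill the grid row by row in increasing a, and left to right within a row: each cell's successors are then already labelled.
      b=0  b=1  b=2  b=3  b=4
a=0:    L    L    L    W    W
a=1:    L    L    L    W    W
a=2:    W    W    W    L    L
a=3:    W    W    W    L    L
a=4:    W    W    W    W    W
Cells with no legal move (terminal, hence L): (0,0), (0,1), (0,2), (1,0), (1,1), (1,2).
The remaining L cells, each justified by listing all of its moves:
(2,3): only reaches (0,3)(W), (2,0)(W), all W → L
(2,4): only reaches (0,4)(W), (2,1)(W), all W → L
(3,3): only reaches (1,3)(W), (3,0)(W), all W → L
(3,4): only reaches (1,4)(W), (3,1)(W), all W → L
Every other cell has at least one move into one of the L cells above, so it is W.
From (4,4), the L positions reachable in one move are: (2,4).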